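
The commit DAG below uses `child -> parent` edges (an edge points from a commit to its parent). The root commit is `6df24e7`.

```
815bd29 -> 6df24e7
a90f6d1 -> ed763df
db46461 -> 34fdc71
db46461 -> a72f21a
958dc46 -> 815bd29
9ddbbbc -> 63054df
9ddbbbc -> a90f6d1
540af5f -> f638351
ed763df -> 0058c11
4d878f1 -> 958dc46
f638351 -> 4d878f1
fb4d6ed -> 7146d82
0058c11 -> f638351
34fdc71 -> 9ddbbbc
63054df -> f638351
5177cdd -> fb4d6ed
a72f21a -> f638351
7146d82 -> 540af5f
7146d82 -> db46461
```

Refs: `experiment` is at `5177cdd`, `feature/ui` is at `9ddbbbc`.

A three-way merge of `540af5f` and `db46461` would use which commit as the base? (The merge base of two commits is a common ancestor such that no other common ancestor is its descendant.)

f638351

Ancestors of 540af5f: {4d878f1, 540af5f, 6df24e7, 815bd29, 958dc46, f638351}.
Ancestors of db46461: {0058c11, 34fdc71, 4d878f1, 63054df, 6df24e7, 815bd29, 958dc46, 9ddbbbc, a72f21a, a90f6d1, db46461, ed763df, f638351}.
Common ancestors: {4d878f1, 6df24e7, 815bd29, 958dc46, f638351}.
Among these, f638351 is not an ancestor of any other common ancestor — it is the merge base.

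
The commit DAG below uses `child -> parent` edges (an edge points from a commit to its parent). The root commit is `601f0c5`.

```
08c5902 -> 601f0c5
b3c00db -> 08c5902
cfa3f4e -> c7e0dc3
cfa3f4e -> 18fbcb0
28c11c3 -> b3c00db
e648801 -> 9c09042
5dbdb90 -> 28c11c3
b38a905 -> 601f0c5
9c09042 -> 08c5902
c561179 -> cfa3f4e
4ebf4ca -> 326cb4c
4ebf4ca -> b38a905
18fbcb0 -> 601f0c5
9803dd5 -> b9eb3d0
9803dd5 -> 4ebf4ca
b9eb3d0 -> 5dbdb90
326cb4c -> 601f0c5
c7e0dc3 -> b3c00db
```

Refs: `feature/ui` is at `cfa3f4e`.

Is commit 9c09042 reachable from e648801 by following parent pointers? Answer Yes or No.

Ancestors of e648801 (commits reachable by following parents): {08c5902, 601f0c5, 9c09042, e648801}.
9c09042 is in that set, so it is an ancestor of e648801.

Yes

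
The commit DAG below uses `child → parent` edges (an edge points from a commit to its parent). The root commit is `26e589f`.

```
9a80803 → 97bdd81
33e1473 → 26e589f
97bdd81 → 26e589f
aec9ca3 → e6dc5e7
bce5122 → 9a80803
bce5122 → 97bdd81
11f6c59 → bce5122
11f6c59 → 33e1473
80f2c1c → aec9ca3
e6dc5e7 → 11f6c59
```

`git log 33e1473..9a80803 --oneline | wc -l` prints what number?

Reachable from 9a80803: {26e589f, 97bdd81, 9a80803}.
Reachable from 33e1473: {26e589f, 33e1473}.
In 9a80803's history but not 33e1473's: {97bdd81, 9a80803} — 2 commits.

2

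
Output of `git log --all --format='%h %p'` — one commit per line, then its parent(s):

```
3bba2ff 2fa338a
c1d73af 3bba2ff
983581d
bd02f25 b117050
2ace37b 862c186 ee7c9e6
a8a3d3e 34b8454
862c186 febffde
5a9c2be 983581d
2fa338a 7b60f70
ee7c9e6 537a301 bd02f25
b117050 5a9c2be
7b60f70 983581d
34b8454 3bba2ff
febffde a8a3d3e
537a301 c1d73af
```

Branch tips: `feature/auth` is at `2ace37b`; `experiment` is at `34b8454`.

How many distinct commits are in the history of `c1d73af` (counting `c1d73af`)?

Walking parent pointers from c1d73af: reachable set = {2fa338a, 3bba2ff, 7b60f70, 983581d, c1d73af}.
That is 5 commits.

5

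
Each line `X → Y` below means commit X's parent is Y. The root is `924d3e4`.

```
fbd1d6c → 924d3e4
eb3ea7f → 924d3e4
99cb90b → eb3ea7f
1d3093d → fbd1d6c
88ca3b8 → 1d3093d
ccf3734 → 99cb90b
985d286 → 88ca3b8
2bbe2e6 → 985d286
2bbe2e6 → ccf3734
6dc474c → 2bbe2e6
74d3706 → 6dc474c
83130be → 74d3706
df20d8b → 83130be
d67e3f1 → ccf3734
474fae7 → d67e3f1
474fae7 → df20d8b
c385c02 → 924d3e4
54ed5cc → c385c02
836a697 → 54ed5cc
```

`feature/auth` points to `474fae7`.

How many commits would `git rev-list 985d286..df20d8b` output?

Reachable from df20d8b: {1d3093d, 2bbe2e6, 6dc474c, 74d3706, 83130be, 88ca3b8, 924d3e4, 985d286, 99cb90b, ccf3734, df20d8b, eb3ea7f, fbd1d6c}.
Reachable from 985d286: {1d3093d, 88ca3b8, 924d3e4, 985d286, fbd1d6c}.
In df20d8b's history but not 985d286's: {2bbe2e6, 6dc474c, 74d3706, 83130be, 99cb90b, ccf3734, df20d8b, eb3ea7f} — 8 commits.

8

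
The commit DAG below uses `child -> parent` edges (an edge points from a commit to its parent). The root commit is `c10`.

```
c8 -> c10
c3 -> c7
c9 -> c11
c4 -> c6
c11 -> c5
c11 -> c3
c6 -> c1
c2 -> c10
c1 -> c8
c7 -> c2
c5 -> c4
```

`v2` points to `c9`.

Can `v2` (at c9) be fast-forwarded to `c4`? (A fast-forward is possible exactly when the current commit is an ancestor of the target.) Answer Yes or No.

No

A fast-forward from c9 to c4 is possible iff c9 is an ancestor of c4.
Ancestors of c4: {c1, c10, c4, c6, c8}.
c9 is not among them, so fast-forward is not possible.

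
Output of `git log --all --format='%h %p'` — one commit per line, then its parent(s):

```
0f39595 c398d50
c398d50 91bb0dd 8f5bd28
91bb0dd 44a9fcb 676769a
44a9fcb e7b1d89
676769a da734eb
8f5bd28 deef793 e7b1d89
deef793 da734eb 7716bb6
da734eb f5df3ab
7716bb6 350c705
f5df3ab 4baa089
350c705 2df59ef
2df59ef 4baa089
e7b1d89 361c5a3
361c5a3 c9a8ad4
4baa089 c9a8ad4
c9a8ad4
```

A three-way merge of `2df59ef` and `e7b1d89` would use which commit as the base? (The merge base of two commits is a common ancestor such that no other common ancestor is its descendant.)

c9a8ad4

Ancestors of 2df59ef: {2df59ef, 4baa089, c9a8ad4}.
Ancestors of e7b1d89: {361c5a3, c9a8ad4, e7b1d89}.
Common ancestors: {c9a8ad4}.
The only common ancestor is c9a8ad4, so it is the merge base.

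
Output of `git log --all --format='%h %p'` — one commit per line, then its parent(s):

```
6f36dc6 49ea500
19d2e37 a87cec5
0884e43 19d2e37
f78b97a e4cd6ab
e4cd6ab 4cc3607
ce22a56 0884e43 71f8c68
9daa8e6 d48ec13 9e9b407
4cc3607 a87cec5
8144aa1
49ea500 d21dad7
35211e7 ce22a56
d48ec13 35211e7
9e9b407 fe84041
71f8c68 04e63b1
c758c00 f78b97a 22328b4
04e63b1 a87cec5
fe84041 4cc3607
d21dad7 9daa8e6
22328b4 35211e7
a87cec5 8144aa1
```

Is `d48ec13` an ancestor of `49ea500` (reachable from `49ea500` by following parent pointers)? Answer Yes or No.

Ancestors of 49ea500 (commits reachable by following parents): {04e63b1, 0884e43, 19d2e37, 35211e7, 49ea500, 4cc3607, 71f8c68, 8144aa1, 9daa8e6, 9e9b407, a87cec5, ce22a56, d21dad7, d48ec13, fe84041}.
d48ec13 is in that set, so it is an ancestor of 49ea500.

Yes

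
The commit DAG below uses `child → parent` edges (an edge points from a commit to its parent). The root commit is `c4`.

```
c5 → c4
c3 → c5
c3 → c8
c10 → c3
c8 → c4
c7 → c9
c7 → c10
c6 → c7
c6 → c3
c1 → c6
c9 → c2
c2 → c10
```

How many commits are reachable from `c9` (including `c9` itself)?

Walking parent pointers from c9: reachable set = {c10, c2, c3, c4, c5, c8, c9}.
That is 7 commits.

7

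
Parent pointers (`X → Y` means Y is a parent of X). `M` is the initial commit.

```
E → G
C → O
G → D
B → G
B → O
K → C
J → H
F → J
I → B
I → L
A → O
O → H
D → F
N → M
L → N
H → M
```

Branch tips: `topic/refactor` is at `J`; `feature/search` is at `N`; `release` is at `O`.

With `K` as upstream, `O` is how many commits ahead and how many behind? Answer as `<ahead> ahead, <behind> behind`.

Reachable from O: {H, M, O}.
Reachable from K: {C, H, K, M, O}.
Only in O's history (ahead): {} — 0.
Only in K's history (behind): {C, K} — 2.

0 ahead, 2 behind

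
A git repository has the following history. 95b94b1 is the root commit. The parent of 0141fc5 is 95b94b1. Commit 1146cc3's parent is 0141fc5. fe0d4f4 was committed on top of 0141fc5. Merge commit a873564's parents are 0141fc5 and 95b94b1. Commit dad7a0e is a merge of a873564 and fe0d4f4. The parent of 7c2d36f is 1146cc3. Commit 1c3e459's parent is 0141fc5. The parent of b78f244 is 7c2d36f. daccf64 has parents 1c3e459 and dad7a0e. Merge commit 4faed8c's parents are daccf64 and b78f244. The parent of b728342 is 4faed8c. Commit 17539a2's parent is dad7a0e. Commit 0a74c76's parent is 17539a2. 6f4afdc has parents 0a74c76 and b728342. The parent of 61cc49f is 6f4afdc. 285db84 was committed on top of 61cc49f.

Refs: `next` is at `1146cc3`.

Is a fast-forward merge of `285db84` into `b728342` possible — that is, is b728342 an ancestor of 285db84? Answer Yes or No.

Yes

A fast-forward from b728342 to 285db84 is possible iff b728342 is an ancestor of 285db84.
Ancestors of 285db84: {0141fc5, 0a74c76, 1146cc3, 17539a2, 1c3e459, 285db84, 4faed8c, 61cc49f, 6f4afdc, 7c2d36f, 95b94b1, a873564, b728342, b78f244, daccf64, dad7a0e, fe0d4f4}.
b728342 is among them, so fast-forward is possible.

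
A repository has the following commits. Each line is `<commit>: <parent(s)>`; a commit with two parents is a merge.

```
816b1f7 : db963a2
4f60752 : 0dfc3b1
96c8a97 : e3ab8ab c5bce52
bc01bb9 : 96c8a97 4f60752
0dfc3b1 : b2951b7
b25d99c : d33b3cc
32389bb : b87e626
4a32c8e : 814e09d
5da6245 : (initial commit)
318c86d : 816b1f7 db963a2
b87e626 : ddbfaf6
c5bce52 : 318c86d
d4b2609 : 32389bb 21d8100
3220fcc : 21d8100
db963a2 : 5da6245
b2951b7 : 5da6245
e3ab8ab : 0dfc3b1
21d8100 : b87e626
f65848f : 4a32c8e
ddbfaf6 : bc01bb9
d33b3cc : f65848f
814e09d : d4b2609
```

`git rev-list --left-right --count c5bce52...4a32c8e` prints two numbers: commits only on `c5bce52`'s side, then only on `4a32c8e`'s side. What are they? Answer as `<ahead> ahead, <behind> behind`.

Reachable from c5bce52: {318c86d, 5da6245, 816b1f7, c5bce52, db963a2}.
Reachable from 4a32c8e: {0dfc3b1, 21d8100, 318c86d, 32389bb, 4a32c8e, 4f60752, 5da6245, 814e09d, 816b1f7, 96c8a97, b2951b7, b87e626, bc01bb9, c5bce52, d4b2609, db963a2, ddbfaf6, e3ab8ab}.
Only in c5bce52's history (ahead): {} — 0.
Only in 4a32c8e's history (behind): {0dfc3b1, 21d8100, 32389bb, 4a32c8e, 4f60752, 814e09d, 96c8a97, b2951b7, b87e626, bc01bb9, d4b2609, ddbfaf6, e3ab8ab} — 13.

0 ahead, 13 behind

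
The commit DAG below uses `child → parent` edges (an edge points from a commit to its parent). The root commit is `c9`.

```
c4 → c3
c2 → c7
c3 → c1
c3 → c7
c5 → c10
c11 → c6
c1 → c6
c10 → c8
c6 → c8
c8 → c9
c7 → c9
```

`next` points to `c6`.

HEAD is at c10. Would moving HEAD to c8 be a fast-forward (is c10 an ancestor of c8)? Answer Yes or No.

A fast-forward from c10 to c8 is possible iff c10 is an ancestor of c8.
Ancestors of c8: {c8, c9}.
c10 is not among them, so fast-forward is not possible.

No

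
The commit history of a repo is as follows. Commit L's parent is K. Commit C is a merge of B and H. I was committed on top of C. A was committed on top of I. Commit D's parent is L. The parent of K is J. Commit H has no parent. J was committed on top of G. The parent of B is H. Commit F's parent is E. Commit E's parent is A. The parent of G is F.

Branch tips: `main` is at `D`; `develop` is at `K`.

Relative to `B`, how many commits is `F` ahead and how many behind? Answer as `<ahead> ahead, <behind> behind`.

5 ahead, 0 behind

Reachable from F: {A, B, C, E, F, H, I}.
Reachable from B: {B, H}.
Only in F's history (ahead): {A, C, E, F, I} — 5.
Only in B's history (behind): {} — 0.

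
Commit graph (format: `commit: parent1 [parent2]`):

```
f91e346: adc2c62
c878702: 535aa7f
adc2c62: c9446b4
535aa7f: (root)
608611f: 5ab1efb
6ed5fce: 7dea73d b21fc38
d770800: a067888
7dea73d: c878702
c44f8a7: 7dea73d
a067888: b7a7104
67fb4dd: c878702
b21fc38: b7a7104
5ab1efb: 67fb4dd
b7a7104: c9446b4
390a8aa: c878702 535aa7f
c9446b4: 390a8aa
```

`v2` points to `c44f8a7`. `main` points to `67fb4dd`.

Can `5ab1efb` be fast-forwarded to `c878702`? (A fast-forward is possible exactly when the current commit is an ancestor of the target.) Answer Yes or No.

No

A fast-forward from 5ab1efb to c878702 is possible iff 5ab1efb is an ancestor of c878702.
Ancestors of c878702: {535aa7f, c878702}.
5ab1efb is not among them, so fast-forward is not possible.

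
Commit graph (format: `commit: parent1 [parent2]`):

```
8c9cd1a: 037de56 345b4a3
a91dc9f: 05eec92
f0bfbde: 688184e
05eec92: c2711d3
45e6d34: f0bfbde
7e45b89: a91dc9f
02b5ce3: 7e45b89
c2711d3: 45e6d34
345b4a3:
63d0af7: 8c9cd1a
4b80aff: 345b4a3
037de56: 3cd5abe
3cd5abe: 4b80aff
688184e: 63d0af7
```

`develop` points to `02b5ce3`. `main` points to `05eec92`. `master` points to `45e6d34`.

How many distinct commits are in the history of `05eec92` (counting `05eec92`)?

11

Walking parent pointers from 05eec92: reachable set = {037de56, 05eec92, 345b4a3, 3cd5abe, 45e6d34, 4b80aff, 63d0af7, 688184e, 8c9cd1a, c2711d3, f0bfbde}.
That is 11 commits.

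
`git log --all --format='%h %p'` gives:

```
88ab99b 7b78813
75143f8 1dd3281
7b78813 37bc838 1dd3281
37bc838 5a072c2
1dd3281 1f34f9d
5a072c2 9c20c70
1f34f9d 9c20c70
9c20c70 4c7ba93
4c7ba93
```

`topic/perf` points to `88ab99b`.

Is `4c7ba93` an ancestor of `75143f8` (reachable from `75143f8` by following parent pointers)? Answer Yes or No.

Yes

Ancestors of 75143f8 (commits reachable by following parents): {1dd3281, 1f34f9d, 4c7ba93, 75143f8, 9c20c70}.
4c7ba93 is in that set, so it is an ancestor of 75143f8.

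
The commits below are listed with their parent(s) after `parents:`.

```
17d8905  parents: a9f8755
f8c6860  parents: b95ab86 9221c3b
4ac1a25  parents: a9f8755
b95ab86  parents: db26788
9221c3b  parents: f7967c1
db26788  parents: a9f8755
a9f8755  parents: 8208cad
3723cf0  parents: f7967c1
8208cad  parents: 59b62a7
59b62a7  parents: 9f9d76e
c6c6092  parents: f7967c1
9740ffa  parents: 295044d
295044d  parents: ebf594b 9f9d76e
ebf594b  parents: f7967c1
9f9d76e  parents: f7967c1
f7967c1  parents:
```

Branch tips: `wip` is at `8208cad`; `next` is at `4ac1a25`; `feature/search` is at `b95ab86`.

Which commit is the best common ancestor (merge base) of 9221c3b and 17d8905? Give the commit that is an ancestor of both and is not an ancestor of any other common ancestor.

f7967c1

Ancestors of 9221c3b: {9221c3b, f7967c1}.
Ancestors of 17d8905: {17d8905, 59b62a7, 8208cad, 9f9d76e, a9f8755, f7967c1}.
Common ancestors: {f7967c1}.
The only common ancestor is f7967c1, so it is the merge base.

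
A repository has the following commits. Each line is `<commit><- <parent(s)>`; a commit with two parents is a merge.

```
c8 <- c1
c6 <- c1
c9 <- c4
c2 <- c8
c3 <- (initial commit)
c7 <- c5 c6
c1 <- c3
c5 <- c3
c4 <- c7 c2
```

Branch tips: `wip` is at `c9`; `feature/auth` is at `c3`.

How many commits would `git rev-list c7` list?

5

Walking parent pointers from c7: reachable set = {c1, c3, c5, c6, c7}.
That is 5 commits.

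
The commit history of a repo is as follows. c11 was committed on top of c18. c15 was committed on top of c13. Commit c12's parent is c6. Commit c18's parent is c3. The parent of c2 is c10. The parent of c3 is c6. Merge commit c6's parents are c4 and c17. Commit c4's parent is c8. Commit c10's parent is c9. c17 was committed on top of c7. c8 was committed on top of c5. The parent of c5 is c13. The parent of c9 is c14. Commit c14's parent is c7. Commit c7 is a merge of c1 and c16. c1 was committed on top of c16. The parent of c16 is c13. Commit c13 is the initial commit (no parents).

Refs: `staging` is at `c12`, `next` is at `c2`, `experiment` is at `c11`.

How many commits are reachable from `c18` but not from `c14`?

Reachable from c18: {c1, c13, c16, c17, c18, c3, c4, c5, c6, c7, c8}.
Reachable from c14: {c1, c13, c14, c16, c7}.
In c18's history but not c14's: {c17, c18, c3, c4, c5, c6, c8} — 7 commits.

7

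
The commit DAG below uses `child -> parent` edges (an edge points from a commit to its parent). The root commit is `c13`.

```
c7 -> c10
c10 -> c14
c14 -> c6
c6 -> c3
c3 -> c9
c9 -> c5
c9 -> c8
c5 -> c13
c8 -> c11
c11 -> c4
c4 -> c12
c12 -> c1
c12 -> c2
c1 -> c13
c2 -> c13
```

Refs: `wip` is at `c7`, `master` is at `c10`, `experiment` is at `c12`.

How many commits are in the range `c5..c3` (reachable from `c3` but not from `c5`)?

8

Reachable from c3: {c1, c11, c12, c13, c2, c3, c4, c5, c8, c9}.
Reachable from c5: {c13, c5}.
In c3's history but not c5's: {c1, c11, c12, c2, c3, c4, c8, c9} — 8 commits.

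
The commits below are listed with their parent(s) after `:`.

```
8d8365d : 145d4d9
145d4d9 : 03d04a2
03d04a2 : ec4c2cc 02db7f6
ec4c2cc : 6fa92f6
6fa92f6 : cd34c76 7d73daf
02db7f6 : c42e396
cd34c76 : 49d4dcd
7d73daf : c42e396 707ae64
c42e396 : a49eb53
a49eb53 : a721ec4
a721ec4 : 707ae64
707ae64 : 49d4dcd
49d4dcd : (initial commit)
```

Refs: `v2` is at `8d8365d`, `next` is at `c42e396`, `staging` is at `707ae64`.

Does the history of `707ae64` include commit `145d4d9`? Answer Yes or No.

No

Ancestors of 707ae64: {49d4dcd, 707ae64}.
145d4d9 is not in that set, so it is not an ancestor of 707ae64.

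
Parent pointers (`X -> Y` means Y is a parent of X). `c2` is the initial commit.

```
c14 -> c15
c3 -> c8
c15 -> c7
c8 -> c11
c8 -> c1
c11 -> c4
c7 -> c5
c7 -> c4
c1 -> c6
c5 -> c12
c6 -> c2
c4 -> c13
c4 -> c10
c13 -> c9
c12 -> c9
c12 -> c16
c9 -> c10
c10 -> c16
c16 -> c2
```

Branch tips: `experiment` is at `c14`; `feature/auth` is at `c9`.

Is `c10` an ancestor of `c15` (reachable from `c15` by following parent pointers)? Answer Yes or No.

Yes

Ancestors of c15 (commits reachable by following parents): {c10, c12, c13, c15, c16, c2, c4, c5, c7, c9}.
c10 is in that set, so it is an ancestor of c15.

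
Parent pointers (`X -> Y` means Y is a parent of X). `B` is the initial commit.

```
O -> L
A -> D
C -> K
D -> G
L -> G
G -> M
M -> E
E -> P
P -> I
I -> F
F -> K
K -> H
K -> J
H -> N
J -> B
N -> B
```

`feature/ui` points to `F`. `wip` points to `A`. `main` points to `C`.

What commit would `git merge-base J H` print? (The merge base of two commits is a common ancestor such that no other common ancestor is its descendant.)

B

Ancestors of J: {B, J}.
Ancestors of H: {B, H, N}.
Common ancestors: {B}.
The only common ancestor is B, so it is the merge base.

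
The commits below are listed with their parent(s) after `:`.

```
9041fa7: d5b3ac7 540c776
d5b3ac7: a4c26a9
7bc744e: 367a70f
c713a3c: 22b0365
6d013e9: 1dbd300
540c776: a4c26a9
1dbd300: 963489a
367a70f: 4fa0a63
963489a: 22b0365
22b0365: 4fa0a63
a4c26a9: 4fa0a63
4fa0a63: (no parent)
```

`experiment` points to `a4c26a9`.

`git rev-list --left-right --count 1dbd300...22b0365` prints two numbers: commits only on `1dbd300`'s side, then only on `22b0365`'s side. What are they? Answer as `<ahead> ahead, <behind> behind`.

2 ahead, 0 behind

Reachable from 1dbd300: {1dbd300, 22b0365, 4fa0a63, 963489a}.
Reachable from 22b0365: {22b0365, 4fa0a63}.
Only in 1dbd300's history (ahead): {1dbd300, 963489a} — 2.
Only in 22b0365's history (behind): {} — 0.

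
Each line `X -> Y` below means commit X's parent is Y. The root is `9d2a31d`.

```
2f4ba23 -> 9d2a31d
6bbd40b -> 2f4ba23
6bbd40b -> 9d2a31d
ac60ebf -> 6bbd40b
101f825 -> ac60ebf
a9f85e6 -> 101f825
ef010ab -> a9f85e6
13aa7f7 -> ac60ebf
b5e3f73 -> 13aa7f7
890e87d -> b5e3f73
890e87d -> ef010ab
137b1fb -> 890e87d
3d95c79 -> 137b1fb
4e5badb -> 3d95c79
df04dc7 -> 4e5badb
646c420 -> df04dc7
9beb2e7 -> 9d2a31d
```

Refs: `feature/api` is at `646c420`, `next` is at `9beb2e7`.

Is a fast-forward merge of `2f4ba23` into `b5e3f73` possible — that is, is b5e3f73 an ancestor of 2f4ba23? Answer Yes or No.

No

A fast-forward from b5e3f73 to 2f4ba23 is possible iff b5e3f73 is an ancestor of 2f4ba23.
Ancestors of 2f4ba23: {2f4ba23, 9d2a31d}.
b5e3f73 is not among them, so fast-forward is not possible.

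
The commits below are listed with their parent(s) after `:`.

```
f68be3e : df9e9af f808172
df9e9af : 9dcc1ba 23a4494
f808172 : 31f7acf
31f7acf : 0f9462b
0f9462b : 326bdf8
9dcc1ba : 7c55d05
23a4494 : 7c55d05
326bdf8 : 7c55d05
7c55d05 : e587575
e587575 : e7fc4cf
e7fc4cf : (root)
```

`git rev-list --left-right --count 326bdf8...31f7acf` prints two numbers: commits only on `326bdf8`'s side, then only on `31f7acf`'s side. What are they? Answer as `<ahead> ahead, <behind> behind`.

Reachable from 326bdf8: {326bdf8, 7c55d05, e587575, e7fc4cf}.
Reachable from 31f7acf: {0f9462b, 31f7acf, 326bdf8, 7c55d05, e587575, e7fc4cf}.
Only in 326bdf8's history (ahead): {} — 0.
Only in 31f7acf's history (behind): {0f9462b, 31f7acf} — 2.

0 ahead, 2 behind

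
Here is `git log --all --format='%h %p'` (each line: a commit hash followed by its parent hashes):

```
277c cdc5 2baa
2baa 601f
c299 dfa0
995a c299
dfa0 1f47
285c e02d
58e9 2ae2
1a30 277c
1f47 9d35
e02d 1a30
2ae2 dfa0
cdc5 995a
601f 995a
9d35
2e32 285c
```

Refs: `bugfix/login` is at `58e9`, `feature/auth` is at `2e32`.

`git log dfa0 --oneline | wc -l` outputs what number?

3

Walking parent pointers from dfa0: reachable set = {1f47, 9d35, dfa0}.
That is 3 commits.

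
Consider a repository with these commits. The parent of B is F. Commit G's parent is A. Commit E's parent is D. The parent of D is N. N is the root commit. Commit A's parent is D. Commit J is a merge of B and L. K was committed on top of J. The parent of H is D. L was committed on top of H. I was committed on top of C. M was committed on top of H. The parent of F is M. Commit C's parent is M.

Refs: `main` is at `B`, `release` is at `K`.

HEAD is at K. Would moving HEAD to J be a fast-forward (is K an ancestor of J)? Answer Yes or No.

A fast-forward from K to J is possible iff K is an ancestor of J.
Ancestors of J: {B, D, F, H, J, L, M, N}.
K is not among them, so fast-forward is not possible.

No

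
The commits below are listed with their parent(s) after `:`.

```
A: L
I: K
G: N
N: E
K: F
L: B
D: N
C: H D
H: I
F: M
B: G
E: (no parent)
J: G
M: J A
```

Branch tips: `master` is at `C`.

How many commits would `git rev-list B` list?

Walking parent pointers from B: reachable set = {B, E, G, N}.
That is 4 commits.

4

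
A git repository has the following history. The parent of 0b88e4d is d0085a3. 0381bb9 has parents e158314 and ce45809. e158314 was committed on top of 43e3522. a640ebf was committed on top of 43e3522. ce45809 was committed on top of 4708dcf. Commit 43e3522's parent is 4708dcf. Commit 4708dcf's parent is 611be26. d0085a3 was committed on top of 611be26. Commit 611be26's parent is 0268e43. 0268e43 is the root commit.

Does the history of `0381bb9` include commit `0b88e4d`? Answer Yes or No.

No

Ancestors of 0381bb9: {0268e43, 0381bb9, 43e3522, 4708dcf, 611be26, ce45809, e158314}.
0b88e4d is not in that set, so it is not an ancestor of 0381bb9.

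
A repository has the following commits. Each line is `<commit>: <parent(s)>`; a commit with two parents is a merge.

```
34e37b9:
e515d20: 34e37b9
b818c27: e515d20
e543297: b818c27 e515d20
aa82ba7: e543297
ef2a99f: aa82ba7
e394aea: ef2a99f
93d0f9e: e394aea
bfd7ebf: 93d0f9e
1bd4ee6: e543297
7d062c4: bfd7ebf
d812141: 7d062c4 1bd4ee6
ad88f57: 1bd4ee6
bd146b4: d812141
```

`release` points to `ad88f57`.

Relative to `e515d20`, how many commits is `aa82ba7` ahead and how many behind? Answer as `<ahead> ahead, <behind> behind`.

Reachable from aa82ba7: {34e37b9, aa82ba7, b818c27, e515d20, e543297}.
Reachable from e515d20: {34e37b9, e515d20}.
Only in aa82ba7's history (ahead): {aa82ba7, b818c27, e543297} — 3.
Only in e515d20's history (behind): {} — 0.

3 ahead, 0 behind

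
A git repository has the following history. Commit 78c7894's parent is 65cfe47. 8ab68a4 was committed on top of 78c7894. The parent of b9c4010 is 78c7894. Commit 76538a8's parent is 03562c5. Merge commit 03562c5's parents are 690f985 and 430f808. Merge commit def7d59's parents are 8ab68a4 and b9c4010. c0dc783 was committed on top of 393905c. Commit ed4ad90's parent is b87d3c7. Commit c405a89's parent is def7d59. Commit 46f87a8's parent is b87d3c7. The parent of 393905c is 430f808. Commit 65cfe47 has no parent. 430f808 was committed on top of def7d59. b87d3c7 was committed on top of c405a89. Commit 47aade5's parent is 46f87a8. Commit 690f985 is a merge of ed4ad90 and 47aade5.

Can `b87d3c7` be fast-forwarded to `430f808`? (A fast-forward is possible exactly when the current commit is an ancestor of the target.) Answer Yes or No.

A fast-forward from b87d3c7 to 430f808 is possible iff b87d3c7 is an ancestor of 430f808.
Ancestors of 430f808: {430f808, 65cfe47, 78c7894, 8ab68a4, b9c4010, def7d59}.
b87d3c7 is not among them, so fast-forward is not possible.

No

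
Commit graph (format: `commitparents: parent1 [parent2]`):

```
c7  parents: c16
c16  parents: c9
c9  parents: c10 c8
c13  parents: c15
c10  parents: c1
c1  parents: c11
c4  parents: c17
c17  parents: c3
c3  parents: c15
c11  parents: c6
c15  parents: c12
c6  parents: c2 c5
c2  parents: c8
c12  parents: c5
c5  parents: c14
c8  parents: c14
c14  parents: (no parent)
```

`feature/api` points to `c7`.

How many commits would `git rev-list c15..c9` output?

Reachable from c9: {c1, c10, c11, c14, c2, c5, c6, c8, c9}.
Reachable from c15: {c12, c14, c15, c5}.
In c9's history but not c15's: {c1, c10, c11, c2, c6, c8, c9} — 7 commits.

7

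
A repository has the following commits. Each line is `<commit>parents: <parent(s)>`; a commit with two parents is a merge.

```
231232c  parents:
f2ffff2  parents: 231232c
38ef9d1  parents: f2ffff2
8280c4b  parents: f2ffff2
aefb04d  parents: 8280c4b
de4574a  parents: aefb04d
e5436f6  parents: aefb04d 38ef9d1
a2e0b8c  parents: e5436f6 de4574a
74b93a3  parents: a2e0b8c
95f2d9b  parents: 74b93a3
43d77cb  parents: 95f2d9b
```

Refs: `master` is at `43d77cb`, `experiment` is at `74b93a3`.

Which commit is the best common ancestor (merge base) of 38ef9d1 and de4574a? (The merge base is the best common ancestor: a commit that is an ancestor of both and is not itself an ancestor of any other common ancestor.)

Ancestors of 38ef9d1: {231232c, 38ef9d1, f2ffff2}.
Ancestors of de4574a: {231232c, 8280c4b, aefb04d, de4574a, f2ffff2}.
Common ancestors: {231232c, f2ffff2}.
Among these, f2ffff2 is not an ancestor of any other common ancestor — it is the merge base.

f2ffff2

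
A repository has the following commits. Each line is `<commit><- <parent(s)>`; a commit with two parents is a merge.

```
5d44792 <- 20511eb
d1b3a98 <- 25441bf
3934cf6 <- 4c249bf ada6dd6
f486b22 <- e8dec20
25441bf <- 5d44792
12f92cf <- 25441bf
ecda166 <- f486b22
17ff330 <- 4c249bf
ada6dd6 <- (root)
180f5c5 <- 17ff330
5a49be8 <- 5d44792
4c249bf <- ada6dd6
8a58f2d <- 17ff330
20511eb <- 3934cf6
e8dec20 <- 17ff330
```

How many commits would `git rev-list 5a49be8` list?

Walking parent pointers from 5a49be8: reachable set = {20511eb, 3934cf6, 4c249bf, 5a49be8, 5d44792, ada6dd6}.
That is 6 commits.

6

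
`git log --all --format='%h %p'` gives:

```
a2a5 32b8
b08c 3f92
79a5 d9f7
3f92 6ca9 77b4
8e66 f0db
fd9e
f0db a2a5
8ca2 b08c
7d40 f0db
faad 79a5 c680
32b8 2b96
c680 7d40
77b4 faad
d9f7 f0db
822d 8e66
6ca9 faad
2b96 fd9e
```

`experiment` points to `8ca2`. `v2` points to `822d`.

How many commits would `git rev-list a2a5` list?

Walking parent pointers from a2a5: reachable set = {2b96, 32b8, a2a5, fd9e}.
That is 4 commits.

4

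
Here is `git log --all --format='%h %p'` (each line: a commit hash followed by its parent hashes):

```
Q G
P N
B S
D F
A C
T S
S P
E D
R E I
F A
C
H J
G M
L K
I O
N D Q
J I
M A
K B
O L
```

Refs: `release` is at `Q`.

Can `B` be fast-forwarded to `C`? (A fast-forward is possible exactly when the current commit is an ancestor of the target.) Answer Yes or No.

A fast-forward from B to C is possible iff B is an ancestor of C.
Ancestors of C: {C}.
B is not among them, so fast-forward is not possible.

No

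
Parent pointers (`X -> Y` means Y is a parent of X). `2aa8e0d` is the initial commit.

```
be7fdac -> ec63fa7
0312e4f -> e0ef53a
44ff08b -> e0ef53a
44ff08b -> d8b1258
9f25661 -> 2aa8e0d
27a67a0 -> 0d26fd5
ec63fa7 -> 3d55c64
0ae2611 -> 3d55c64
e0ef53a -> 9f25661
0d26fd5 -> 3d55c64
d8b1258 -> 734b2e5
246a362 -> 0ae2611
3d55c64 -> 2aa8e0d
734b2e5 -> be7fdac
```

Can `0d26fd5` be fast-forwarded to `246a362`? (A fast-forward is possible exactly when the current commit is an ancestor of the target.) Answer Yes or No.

A fast-forward from 0d26fd5 to 246a362 is possible iff 0d26fd5 is an ancestor of 246a362.
Ancestors of 246a362: {0ae2611, 246a362, 2aa8e0d, 3d55c64}.
0d26fd5 is not among them, so fast-forward is not possible.

No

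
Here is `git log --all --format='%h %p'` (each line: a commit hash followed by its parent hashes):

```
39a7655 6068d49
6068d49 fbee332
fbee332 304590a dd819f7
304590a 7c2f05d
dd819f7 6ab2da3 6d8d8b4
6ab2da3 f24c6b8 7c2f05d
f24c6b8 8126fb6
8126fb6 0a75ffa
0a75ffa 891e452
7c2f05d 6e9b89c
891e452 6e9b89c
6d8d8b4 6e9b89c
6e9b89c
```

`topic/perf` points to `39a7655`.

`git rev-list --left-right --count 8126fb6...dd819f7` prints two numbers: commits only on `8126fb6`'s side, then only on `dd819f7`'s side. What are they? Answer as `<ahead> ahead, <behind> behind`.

Reachable from 8126fb6: {0a75ffa, 6e9b89c, 8126fb6, 891e452}.
Reachable from dd819f7: {0a75ffa, 6ab2da3, 6d8d8b4, 6e9b89c, 7c2f05d, 8126fb6, 891e452, dd819f7, f24c6b8}.
Only in 8126fb6's history (ahead): {} — 0.
Only in dd819f7's history (behind): {6ab2da3, 6d8d8b4, 7c2f05d, dd819f7, f24c6b8} — 5.

0 ahead, 5 behind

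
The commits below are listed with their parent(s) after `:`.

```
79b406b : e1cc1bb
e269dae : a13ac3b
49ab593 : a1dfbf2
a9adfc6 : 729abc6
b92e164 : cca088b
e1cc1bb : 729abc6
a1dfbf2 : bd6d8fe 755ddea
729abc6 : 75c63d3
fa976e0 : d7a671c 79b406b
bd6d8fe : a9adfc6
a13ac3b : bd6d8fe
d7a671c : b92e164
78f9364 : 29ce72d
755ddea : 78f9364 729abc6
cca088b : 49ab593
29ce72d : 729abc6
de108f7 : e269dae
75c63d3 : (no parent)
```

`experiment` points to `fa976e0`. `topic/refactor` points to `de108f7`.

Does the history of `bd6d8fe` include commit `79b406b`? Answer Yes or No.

Ancestors of bd6d8fe: {729abc6, 75c63d3, a9adfc6, bd6d8fe}.
79b406b is not in that set, so it is not an ancestor of bd6d8fe.

No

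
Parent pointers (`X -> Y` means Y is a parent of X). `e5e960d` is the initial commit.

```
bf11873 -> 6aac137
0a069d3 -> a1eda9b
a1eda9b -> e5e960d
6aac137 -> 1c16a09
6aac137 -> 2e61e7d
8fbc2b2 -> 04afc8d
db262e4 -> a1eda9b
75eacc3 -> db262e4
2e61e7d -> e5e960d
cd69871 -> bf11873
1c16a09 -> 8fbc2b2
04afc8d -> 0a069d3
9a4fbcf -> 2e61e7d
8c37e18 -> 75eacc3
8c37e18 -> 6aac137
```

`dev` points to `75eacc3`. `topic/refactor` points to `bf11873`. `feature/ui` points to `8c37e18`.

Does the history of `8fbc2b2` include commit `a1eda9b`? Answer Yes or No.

Yes

Ancestors of 8fbc2b2 (commits reachable by following parents): {04afc8d, 0a069d3, 8fbc2b2, a1eda9b, e5e960d}.
a1eda9b is in that set, so it is an ancestor of 8fbc2b2.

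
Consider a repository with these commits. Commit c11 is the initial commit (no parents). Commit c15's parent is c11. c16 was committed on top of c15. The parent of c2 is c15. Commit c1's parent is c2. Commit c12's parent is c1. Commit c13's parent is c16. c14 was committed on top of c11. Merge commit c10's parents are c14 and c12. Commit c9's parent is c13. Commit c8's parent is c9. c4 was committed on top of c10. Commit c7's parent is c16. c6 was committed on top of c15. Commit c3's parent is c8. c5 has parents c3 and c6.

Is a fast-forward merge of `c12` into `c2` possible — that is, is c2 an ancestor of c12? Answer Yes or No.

A fast-forward from c2 to c12 is possible iff c2 is an ancestor of c12.
Ancestors of c12: {c1, c11, c12, c15, c2}.
c2 is among them, so fast-forward is possible.

Yes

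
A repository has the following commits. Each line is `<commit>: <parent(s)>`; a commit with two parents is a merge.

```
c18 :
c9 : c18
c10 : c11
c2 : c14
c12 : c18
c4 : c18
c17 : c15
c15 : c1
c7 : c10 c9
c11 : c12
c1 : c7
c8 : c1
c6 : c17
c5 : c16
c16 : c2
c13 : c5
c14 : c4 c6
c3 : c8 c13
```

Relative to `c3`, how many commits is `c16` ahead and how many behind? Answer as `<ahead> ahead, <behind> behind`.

0 ahead, 4 behind

Reachable from c16: {c1, c10, c11, c12, c14, c15, c16, c17, c18, c2, c4, c6, c7, c9}.
Reachable from c3: {c1, c10, c11, c12, c13, c14, c15, c16, c17, c18, c2, c3, c4, c5, c6, c7, c8, c9}.
Only in c16's history (ahead): {} — 0.
Only in c3's history (behind): {c13, c3, c5, c8} — 4.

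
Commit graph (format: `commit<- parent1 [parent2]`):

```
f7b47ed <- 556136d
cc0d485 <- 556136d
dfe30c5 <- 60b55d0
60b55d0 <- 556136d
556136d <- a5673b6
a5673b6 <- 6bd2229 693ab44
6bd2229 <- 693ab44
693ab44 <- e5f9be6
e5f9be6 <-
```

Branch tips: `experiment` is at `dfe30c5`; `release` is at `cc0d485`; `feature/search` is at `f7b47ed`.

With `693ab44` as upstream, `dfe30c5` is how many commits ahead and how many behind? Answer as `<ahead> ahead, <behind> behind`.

5 ahead, 0 behind

Reachable from dfe30c5: {556136d, 60b55d0, 693ab44, 6bd2229, a5673b6, dfe30c5, e5f9be6}.
Reachable from 693ab44: {693ab44, e5f9be6}.
Only in dfe30c5's history (ahead): {556136d, 60b55d0, 6bd2229, a5673b6, dfe30c5} — 5.
Only in 693ab44's history (behind): {} — 0.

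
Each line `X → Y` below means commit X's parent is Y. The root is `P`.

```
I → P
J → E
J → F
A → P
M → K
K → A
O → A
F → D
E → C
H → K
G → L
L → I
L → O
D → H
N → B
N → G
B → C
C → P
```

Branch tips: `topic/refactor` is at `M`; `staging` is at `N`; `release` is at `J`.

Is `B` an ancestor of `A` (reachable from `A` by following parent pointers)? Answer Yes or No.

Ancestors of A: {A, P}.
B is not in that set, so it is not an ancestor of A.

No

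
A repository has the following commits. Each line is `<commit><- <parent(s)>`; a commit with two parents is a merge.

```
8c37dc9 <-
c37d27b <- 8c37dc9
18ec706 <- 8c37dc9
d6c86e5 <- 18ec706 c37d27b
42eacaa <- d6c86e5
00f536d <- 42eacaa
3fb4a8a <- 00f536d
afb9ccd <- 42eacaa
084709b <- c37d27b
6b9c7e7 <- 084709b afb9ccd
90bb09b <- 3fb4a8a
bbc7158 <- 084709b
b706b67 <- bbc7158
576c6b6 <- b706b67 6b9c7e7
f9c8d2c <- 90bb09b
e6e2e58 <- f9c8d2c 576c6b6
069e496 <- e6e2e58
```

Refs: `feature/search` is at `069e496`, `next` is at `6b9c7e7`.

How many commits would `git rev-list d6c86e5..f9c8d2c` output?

Reachable from f9c8d2c: {00f536d, 18ec706, 3fb4a8a, 42eacaa, 8c37dc9, 90bb09b, c37d27b, d6c86e5, f9c8d2c}.
Reachable from d6c86e5: {18ec706, 8c37dc9, c37d27b, d6c86e5}.
In f9c8d2c's history but not d6c86e5's: {00f536d, 3fb4a8a, 42eacaa, 90bb09b, f9c8d2c} — 5 commits.

5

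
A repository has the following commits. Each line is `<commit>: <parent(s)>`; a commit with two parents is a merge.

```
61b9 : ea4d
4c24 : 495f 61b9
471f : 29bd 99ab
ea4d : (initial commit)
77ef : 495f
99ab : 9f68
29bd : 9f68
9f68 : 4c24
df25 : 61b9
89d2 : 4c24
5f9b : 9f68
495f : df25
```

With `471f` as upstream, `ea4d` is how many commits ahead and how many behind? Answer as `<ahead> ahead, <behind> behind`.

Reachable from ea4d: {ea4d}.
Reachable from 471f: {29bd, 471f, 495f, 4c24, 61b9, 99ab, 9f68, df25, ea4d}.
Only in ea4d's history (ahead): {} — 0.
Only in 471f's history (behind): {29bd, 471f, 495f, 4c24, 61b9, 99ab, 9f68, df25} — 8.

0 ahead, 8 behind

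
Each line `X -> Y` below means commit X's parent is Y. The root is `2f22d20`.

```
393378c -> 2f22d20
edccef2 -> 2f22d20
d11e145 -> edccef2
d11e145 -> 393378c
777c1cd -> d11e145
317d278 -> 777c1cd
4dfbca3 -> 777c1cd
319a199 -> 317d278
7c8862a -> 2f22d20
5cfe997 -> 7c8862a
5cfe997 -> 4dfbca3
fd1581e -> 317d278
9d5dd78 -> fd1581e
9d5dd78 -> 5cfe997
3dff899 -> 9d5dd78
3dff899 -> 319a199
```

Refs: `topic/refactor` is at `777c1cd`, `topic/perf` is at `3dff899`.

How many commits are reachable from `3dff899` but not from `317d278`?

Reachable from 3dff899: {2f22d20, 317d278, 319a199, 393378c, 3dff899, 4dfbca3, 5cfe997, 777c1cd, 7c8862a, 9d5dd78, d11e145, edccef2, fd1581e}.
Reachable from 317d278: {2f22d20, 317d278, 393378c, 777c1cd, d11e145, edccef2}.
In 3dff899's history but not 317d278's: {319a199, 3dff899, 4dfbca3, 5cfe997, 7c8862a, 9d5dd78, fd1581e} — 7 commits.

7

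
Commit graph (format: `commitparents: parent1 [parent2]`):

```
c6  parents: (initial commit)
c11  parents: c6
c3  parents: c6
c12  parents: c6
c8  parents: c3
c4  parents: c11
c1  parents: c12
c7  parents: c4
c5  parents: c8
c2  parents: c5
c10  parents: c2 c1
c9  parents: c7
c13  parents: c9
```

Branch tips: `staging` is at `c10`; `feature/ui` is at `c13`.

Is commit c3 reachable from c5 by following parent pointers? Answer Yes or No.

Ancestors of c5 (commits reachable by following parents): {c3, c5, c6, c8}.
c3 is in that set, so it is an ancestor of c5.

Yes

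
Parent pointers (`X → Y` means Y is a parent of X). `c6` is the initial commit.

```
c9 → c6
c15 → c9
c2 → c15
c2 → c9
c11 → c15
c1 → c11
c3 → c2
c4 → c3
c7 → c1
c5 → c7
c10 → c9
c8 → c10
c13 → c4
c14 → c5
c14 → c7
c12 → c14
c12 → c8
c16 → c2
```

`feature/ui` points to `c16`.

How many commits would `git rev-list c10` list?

3

Walking parent pointers from c10: reachable set = {c10, c6, c9}.
That is 3 commits.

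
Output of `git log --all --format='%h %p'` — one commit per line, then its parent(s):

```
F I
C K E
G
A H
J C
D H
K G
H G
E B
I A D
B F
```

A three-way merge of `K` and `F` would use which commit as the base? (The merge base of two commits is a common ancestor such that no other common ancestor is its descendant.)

G

Ancestors of K: {G, K}.
Ancestors of F: {A, D, F, G, H, I}.
Common ancestors: {G}.
The only common ancestor is G, so it is the merge base.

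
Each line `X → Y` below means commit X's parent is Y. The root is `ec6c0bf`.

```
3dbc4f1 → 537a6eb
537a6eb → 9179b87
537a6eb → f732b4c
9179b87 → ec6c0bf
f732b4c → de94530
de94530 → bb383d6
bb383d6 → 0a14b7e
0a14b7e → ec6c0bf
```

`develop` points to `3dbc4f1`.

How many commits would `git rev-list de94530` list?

4

Walking parent pointers from de94530: reachable set = {0a14b7e, bb383d6, de94530, ec6c0bf}.
That is 4 commits.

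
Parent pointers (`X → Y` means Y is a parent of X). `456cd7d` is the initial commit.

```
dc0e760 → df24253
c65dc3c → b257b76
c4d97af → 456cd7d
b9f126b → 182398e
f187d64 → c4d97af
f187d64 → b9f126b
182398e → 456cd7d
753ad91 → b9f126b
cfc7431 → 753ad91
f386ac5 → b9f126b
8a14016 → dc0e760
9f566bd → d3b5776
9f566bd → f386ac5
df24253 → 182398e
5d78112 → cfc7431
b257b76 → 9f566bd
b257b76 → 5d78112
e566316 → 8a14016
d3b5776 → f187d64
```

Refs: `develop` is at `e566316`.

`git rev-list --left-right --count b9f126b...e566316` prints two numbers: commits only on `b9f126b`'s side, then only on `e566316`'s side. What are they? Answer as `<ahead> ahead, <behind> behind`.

Reachable from b9f126b: {182398e, 456cd7d, b9f126b}.
Reachable from e566316: {182398e, 456cd7d, 8a14016, dc0e760, df24253, e566316}.
Only in b9f126b's history (ahead): {b9f126b} — 1.
Only in e566316's history (behind): {8a14016, dc0e760, df24253, e566316} — 4.

1 ahead, 4 behind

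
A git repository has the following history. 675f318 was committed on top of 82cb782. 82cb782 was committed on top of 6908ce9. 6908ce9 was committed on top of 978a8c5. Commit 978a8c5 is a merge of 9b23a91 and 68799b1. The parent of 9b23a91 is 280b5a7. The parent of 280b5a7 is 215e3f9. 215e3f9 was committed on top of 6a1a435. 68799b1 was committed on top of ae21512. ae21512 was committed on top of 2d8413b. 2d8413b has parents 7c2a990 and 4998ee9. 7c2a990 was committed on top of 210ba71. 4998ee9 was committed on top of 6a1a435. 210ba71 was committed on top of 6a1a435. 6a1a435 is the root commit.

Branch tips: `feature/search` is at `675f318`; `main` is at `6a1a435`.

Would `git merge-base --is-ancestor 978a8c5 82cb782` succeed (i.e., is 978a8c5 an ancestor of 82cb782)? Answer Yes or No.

Ancestors of 82cb782 (commits reachable by following parents): {210ba71, 215e3f9, 280b5a7, 2d8413b, 4998ee9, 68799b1, 6908ce9, 6a1a435, 7c2a990, 82cb782, 978a8c5, 9b23a91, ae21512}.
978a8c5 is in that set, so it is an ancestor of 82cb782.

Yes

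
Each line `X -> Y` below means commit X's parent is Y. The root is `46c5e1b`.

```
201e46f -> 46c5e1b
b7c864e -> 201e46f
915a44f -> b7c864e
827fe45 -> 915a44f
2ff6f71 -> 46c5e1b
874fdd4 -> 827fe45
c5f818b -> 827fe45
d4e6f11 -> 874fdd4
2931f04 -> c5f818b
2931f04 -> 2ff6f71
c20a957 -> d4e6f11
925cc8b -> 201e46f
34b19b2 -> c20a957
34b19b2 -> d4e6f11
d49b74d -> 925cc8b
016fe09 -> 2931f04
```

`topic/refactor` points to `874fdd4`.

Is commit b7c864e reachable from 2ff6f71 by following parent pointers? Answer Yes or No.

No

Ancestors of 2ff6f71: {2ff6f71, 46c5e1b}.
b7c864e is not in that set, so it is not an ancestor of 2ff6f71.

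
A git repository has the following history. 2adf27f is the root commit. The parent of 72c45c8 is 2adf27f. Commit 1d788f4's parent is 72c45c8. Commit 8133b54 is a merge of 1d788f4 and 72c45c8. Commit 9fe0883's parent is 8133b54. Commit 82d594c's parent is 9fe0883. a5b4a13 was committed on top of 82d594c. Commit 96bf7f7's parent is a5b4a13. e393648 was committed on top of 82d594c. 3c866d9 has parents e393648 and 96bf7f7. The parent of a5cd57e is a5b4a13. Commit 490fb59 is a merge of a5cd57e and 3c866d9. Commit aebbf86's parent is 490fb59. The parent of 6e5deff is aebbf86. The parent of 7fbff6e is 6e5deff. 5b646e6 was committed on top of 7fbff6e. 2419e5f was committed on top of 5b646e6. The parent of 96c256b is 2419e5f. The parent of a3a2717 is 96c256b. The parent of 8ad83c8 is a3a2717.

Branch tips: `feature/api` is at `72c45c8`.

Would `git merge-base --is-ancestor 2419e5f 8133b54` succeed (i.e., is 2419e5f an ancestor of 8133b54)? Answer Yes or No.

Ancestors of 8133b54: {1d788f4, 2adf27f, 72c45c8, 8133b54}.
2419e5f is not in that set, so it is not an ancestor of 8133b54.

No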